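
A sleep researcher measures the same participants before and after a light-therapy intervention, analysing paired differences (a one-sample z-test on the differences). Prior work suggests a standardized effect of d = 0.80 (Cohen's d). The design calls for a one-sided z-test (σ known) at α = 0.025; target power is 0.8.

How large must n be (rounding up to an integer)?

n = 13

Set Φ(δ − 1.960) = 0.8; then δ − 1.960 = Φ⁻¹(0.8) = 0.842, giving δ = 2.802.
δ = d·√n ⇒ n = (δ/d)² = (2.802 / 0.80)² = 12.26.
Rounding up, n = 13.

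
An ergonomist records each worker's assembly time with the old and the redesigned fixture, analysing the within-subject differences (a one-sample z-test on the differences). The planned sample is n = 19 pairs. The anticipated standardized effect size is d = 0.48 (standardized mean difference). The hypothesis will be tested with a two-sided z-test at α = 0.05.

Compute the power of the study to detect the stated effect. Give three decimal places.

Noncentrality parameter: δ = d·√n = 0.48 × √19 = 2.0923
Two-sided α = 0.05 → critical value z_{0.025} = 1.960.
Power = Φ(δ − 1.960) + Φ(−δ − 1.960) = Φ(0.132) + Φ(-4.052) = 0.5526 + 0.0000 = 0.5527.

Power ≈ 0.553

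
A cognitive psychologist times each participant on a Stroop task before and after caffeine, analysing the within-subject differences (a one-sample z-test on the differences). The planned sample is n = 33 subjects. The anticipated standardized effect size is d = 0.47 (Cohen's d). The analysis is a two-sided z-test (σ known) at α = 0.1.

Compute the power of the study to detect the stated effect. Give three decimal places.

Noncentrality parameter: δ = d·√n = 0.47 × √33 = 2.6999
Two-sided α = 0.1 → critical value z_{0.05} = 1.645.
Power = Φ(δ − 1.645) + Φ(−δ − 1.645) = Φ(1.055) + Φ(-4.345) = 0.8543 + 0.0000 = 0.8543.

Power ≈ 0.854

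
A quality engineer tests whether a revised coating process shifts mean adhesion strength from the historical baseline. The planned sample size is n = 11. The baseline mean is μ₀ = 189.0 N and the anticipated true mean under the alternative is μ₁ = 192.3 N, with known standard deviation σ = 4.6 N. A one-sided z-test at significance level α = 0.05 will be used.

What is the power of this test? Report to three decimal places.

Standardized effect: d = |μ₁ − μ₀| / σ = |192.3 − 189.0| / 4.6 = 0.7174
Noncentrality parameter: δ = d·√n = 0.7174 × √11 = 2.3793
One-sided α = 0.05 → critical value z_{0.05} = 1.645.
Power = P(Z > 1.645 − δ) = Φ(0.734) = 0.7687.

Power ≈ 0.769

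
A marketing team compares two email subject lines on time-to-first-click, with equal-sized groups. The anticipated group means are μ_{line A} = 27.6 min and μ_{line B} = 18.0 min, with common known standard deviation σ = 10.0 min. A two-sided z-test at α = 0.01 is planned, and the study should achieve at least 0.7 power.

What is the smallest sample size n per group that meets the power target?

Standardized effect: d = |μ_{line A} − μ_{line B}| / σ = |27.6 − 18.0| / 10.0 = 0.9600
Set Φ(δ − 2.576) = 0.7; then δ − 2.576 = Φ⁻¹(0.7) = 0.524, giving δ = 3.100.
(For δ > 0 the lower-tail rejection region contributes negligibly to power, so the one-term inversion is standard.)
δ = d·√(n/2) ⇒ n = 2(δ/d)² = 2 × (3.100 / 0.9600)² = 20.86.
Round up to the next whole unit.

n = 21 per group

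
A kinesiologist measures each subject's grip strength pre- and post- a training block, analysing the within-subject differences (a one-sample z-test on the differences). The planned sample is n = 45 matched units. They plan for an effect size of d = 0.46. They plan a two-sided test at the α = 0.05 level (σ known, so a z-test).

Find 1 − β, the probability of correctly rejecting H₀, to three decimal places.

Noncentrality parameter: δ = d·√n = 0.46 × √45 = 3.0858
Two-sided α = 0.05 → critical value z_{0.025} = 1.960.
Power = Φ(δ − 1.960) + Φ(−δ − 1.960) = Φ(1.126) + Φ(-5.046) = 0.8699 + 0.0000 = 0.8699.

Power ≈ 0.870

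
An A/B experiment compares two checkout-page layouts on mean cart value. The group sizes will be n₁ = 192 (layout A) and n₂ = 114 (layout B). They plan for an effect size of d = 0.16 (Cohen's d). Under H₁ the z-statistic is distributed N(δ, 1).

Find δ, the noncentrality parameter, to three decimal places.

δ ≈ 1.353

δ = d / √(1/n₁ + 1/n₂) = 0.16 / √(1/192 + 1/114) = 1.3532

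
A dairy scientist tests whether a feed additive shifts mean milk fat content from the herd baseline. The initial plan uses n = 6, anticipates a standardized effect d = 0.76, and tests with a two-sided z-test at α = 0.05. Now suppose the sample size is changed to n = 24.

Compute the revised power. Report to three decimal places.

Power ≈ 0.961

With n = 24: δ = d·√n = 0.76 × √24 = 3.7232. Critical value z_{0.025} = 1.960.
Revised power = Φ(δ − 1.960) + Φ(−δ − 1.960) = Φ(1.763) + Φ(-5.683) = 0.9611 + 0.0000 = 0.9611.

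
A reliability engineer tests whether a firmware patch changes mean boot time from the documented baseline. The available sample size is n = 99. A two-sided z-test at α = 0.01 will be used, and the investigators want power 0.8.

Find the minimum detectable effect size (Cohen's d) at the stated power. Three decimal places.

d ≈ 0.343

Required noncentrality: δ = z_{0.005} + z_{0.20} = 2.576 + 0.842 = 3.417.
(The second rejection-region term Φ(−δ − z_{α/2}) is negligible and dropped.)
δ = d·√n ⇒ d = δ/√n = 3.417/√99 = 0.3435.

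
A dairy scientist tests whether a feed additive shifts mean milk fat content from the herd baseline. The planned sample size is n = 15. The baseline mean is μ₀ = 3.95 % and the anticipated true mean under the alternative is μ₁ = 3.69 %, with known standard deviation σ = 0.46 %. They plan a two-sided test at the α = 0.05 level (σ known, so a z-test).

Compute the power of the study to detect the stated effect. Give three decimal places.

Standardized effect: d = |μ₁ − μ₀| / σ = |3.69 − 3.95| / 0.46 = 0.5652
Noncentrality parameter: δ = d·√n = 0.5652 × √15 = 2.1891
Two-sided α = 0.05 → critical value z_{0.025} = 1.960.
Power = Φ(δ − 1.960) + Φ(−δ − 1.960) = Φ(0.229) + Φ(-4.149) = 0.5906 + 0.0000 = 0.5906.

Power ≈ 0.591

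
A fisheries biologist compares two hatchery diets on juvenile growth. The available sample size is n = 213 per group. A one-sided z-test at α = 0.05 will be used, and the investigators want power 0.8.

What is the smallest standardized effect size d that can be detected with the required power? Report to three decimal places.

Required noncentrality: δ = z_{0.05} + z_{0.20} = 1.645 + 0.842 = 2.486.
δ = d·√(n/2) ⇒ d = δ/√(n/2) = 2.486/√(213/2) = 0.2409.

d ≈ 0.241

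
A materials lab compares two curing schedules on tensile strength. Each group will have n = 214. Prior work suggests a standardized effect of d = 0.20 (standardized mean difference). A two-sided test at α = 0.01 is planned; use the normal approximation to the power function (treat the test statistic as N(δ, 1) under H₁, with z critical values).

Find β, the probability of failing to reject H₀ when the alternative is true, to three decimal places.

Noncentrality parameter: δ = d·√(n/2) = 0.20 × √(214/2) = 2.0688
Critical value for a two-sided test at α = 0.01: z_{α/2} = 2.576.
Power = Φ(δ − 2.576) + Φ(−δ − 2.576) = Φ(-0.507) + Φ(-4.645) = 0.3061 + 0.0000 = 0.3061.
Type II error: β = 1 − power = 1 − 0.3061 = 0.6939.

β ≈ 0.694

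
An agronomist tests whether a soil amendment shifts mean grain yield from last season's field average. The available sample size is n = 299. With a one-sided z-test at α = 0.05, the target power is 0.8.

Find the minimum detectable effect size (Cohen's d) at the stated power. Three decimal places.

Required noncentrality: δ = z_{0.05} + z_{0.20} = 1.645 + 0.842 = 2.486.
δ = d·√n ⇒ d = δ/√n = 2.486/√299 = 0.1438.

d ≈ 0.144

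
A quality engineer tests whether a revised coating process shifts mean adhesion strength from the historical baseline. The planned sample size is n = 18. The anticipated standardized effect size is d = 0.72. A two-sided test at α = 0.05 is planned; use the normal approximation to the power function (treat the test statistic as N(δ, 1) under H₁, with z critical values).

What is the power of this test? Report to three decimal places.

Noncentrality parameter: δ = d·√n = 0.72 × √18 = 3.0547
Two-sided α = 0.05 → critical value z_{0.025} = 1.960.
Power = Φ(δ − 1.960) + Φ(−δ − 1.960) = Φ(1.095) + Φ(-5.015) = 0.8632 + 0.0000 = 0.8632.

Power ≈ 0.863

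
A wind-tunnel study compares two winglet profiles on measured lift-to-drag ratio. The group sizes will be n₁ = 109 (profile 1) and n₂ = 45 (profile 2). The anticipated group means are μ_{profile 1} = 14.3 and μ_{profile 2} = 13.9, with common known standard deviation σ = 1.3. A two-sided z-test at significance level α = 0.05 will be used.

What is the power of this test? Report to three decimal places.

Power ≈ 0.412

Standardized effect: d = |μ_{profile 1} − μ_{profile 2}| / σ = |14.3 − 13.9| / 1.3 = 0.3077
Noncentrality parameter: δ = d / √(1/n₁ + 1/n₂) = 0.3077 / √(1/109 + 1/45) = 1.7365
Two-sided α = 0.05 → critical value z_{0.025} = 1.960.
Power = Φ(δ − 1.960) + Φ(−δ − 1.960) = Φ(-0.223) + Φ(-3.696) = 0.4116 + 0.0001 = 0.4117.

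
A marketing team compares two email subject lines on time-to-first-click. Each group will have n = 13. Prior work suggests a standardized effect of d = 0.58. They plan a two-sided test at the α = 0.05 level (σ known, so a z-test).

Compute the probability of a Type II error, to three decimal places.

Noncentrality parameter: λ = d·√(n/2) = 0.58 × √(13/2) = 1.4787
Critical value for a two-sided test at α = 0.05: z_{α/2} = 1.960.
Power = Φ(λ − 1.960) + Φ(−λ − 1.960) = Φ(-0.481) + Φ(-3.439) = 0.3152 + 0.0003 = 0.3155.
Type II error: β = 1 − power = 1 − 0.3155 = 0.6845.

β ≈ 0.685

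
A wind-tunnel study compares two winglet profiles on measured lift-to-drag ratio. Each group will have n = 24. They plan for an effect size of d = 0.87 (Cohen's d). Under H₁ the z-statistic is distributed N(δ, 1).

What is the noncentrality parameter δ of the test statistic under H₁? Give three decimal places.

δ = d·√(n/2) = 0.87 × √(24/2) = 3.0138

δ ≈ 3.014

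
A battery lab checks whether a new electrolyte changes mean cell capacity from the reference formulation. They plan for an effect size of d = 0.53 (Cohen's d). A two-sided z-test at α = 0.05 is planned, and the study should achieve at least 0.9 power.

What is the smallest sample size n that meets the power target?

For power 0.9 need Φ(δ − z_{0.025}) = 0.9, so δ = z_{0.025} + z_{0.10} = 1.960 + 1.282 = 3.242.
(The Φ(−δ − z_{α/2}) term is vanishingly small for δ > 0 and is dropped in the standard sample-size formula.)
δ = d·√n ⇒ n = (δ/d)² = (3.242 / 0.53)² = 37.41.
Rounding up, n = 38.

n = 38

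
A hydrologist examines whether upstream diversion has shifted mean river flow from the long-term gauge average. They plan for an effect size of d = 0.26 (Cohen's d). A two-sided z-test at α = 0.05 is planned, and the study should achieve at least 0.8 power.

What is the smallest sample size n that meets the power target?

Set Φ(δ − 1.960) = 0.8; then δ − 1.960 = Φ⁻¹(0.8) = 0.842, giving δ = 2.802.
(Ignoring the negligible lower-tail rejection probability gives the usual closed-form inversion.)
δ = d·√n ⇒ n = (δ/d)² = (2.802 / 0.26)² = 116.11.
Rounding up, n = 117.

n = 117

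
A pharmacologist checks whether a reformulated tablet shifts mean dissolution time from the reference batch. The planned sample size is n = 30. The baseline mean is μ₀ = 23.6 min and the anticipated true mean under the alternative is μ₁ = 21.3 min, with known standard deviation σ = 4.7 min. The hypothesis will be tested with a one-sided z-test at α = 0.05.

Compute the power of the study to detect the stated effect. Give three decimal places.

Standardized effect: d = |μ₁ − μ₀| / σ = |21.3 − 23.6| / 4.7 = 0.4894
Noncentrality parameter: δ = d·√n = 0.4894 × √30 = 2.6803
Critical value for a one-sided test at α = 0.05: z_α = 1.645.
Power = P(Z > 1.645 − δ) = Φ(1.035) = 0.8498.

Power ≈ 0.850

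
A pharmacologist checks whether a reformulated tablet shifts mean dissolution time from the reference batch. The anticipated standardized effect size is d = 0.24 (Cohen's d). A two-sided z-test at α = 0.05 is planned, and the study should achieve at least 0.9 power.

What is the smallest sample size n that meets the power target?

For power 0.9 need Φ(δ − z_{0.025}) = 0.9, so δ = z_{0.025} + z_{0.10} = 1.960 + 1.282 = 3.242.
(For δ > 0 the lower-tail rejection region contributes negligibly to power, so the one-term inversion is standard.)
δ = d·√n ⇒ n = (δ/d)² = (3.242 / 0.24)² = 182.42.
Round up to the next whole unit.

n = 183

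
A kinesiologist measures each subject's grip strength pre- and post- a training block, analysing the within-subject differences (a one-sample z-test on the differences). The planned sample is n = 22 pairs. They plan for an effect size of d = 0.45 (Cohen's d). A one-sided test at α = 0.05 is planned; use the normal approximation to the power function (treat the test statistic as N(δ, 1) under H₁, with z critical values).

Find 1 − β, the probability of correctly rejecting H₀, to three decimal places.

Power ≈ 0.679

Noncentrality parameter: δ = d·√n = 0.45 × √22 = 2.1107
Critical value for a one-sided test at α = 0.05: z_α = 1.645.
Power = P(Z > 1.645 − δ) = Φ(0.466) = 0.6793.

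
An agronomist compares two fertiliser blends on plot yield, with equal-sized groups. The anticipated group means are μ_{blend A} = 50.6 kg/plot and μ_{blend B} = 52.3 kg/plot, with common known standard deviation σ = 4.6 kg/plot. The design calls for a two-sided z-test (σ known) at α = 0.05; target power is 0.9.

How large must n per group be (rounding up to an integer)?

Standardized effect: d = |μ_{blend A} − μ_{blend B}| / σ = |50.6 − 52.3| / 4.6 = 0.3696
For power 0.9 need Φ(δ − z_{0.025}) = 0.9, so δ = z_{0.025} + z_{0.10} = 1.960 + 1.282 = 3.242.
(For δ > 0 the lower-tail rejection region contributes negligibly to power, so the one-term inversion is standard.)
δ = d·√(n/2) ⇒ n = 2(δ/d)² = 2 × (3.242 / 0.3696)² = 153.87.
Round up to the next whole unit.

n = 154 per group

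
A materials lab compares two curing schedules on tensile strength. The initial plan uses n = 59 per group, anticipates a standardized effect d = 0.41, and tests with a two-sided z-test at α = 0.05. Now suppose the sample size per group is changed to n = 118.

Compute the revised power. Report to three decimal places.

Power ≈ 0.883

With n = 118 per group: δ = d·√(n/2) = 0.41 × √(118/2) = 3.1493. Critical value z_{0.025} = 1.960.
Revised power = Φ(δ − 1.960) + Φ(−δ − 1.960) = Φ(1.189) + Φ(-5.109) = 0.8828 + 0.0000 = 0.8828.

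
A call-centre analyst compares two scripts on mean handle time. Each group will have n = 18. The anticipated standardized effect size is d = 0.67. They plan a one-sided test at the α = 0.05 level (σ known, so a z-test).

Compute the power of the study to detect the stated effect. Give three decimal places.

Noncentrality parameter: δ = d·√(n/2) = 0.67 × √(18/2) = 2.0100
One-sided α = 0.05 → critical value z_{0.05} = 1.645.
Power = Φ(δ − 1.645) = Φ(0.365) = 0.6425.

Power ≈ 0.642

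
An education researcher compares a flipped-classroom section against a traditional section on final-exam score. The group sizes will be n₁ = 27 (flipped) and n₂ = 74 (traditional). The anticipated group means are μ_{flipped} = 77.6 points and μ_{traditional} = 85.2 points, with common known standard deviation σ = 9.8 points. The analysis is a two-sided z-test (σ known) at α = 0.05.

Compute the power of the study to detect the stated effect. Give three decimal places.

Standardized effect: d = |μ_{flipped} − μ_{traditional}| / σ = |77.6 − 85.2| / 9.8 = 0.7755
Noncentrality parameter: δ = d / √(1/n₁ + 1/n₂) = 0.7755 / √(1/27 + 1/74) = 3.4492
Critical value for a two-sided test at α = 0.05: z_{α/2} = 1.960.
Power = Φ(δ − 1.960) + Φ(−δ − 1.960) = Φ(1.489) + Φ(-5.409) = 0.9318 + 0.0000 = 0.9318.

Power ≈ 0.932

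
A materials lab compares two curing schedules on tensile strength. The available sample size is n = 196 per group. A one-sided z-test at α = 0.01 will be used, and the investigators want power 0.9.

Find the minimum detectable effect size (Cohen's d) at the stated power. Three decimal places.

d ≈ 0.364

Need Φ(δ − 2.326) = 0.9, so δ = 2.326 + 1.282 = 3.608.
δ = d·√(n/2) ⇒ d = δ/√(n/2) = 3.608/√(196/2) = 0.3645.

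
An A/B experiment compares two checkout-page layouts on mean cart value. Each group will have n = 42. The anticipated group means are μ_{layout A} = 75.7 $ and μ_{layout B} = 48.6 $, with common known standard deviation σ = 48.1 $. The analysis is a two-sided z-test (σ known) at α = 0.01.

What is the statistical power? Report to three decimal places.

Standardized effect: d = |μ_{layout A} − μ_{layout B}| / σ = |75.7 − 48.6| / 48.1 = 0.5634
Noncentrality parameter: λ = d·√(n/2) = 0.5634 × √(42/2) = 2.5819
Critical value for a two-sided test at α = 0.01: z_{α/2} = 2.576.
Power = Φ(λ − 2.576) + Φ(−λ − 2.576) = Φ(0.006) + Φ(-5.158) = 0.5024 + 0.0000 = 0.5024.

Power ≈ 0.502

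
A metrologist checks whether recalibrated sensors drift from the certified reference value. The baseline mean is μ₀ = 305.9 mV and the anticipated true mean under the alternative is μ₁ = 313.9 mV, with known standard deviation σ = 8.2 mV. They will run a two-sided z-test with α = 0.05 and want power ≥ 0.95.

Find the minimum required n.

Standardized effect: d = |μ₁ − μ₀| / σ = |313.9 − 305.9| / 8.2 = 0.9756
For power 0.95 need Φ(δ − z_{0.025}) = 0.95, so δ = z_{0.025} + z_{0.05} = 1.960 + 1.645 = 3.605.
(Ignoring the negligible lower-tail rejection probability gives the usual closed-form inversion.)
δ = d·√n ⇒ n = (δ/d)² = (3.605 / 0.9756)² = 13.65.
Round up to the next whole unit.

n = 14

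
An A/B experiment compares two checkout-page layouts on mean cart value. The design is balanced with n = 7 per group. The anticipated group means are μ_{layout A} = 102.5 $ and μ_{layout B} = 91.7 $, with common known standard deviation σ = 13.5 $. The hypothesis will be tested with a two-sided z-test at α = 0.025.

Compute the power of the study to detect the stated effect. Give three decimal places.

Standardized effect: d = |μ_{layout A} − μ_{layout B}| / σ = |102.5 − 91.7| / 13.5 = 0.8000
Noncentrality parameter: δ = d·√(n/2) = 0.8000 × √(7/2) = 1.4967
Two-sided α = 0.025 → critical value z_{0.0125} = 2.241.
Power = Φ(δ − 2.241) + Φ(−δ − 2.241) = Φ(-0.745) + Φ(-3.738) = 0.2282 + 0.0001 = 0.2283.

Power ≈ 0.228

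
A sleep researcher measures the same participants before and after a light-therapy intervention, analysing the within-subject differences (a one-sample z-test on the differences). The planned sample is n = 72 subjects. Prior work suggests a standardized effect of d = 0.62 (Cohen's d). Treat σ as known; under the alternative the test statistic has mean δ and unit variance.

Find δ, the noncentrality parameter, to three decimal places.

The noncentrality parameter scales effect size by the design's sample-size factor: δ = d·√n = 0.62 × √72 = 5.2609

δ ≈ 5.261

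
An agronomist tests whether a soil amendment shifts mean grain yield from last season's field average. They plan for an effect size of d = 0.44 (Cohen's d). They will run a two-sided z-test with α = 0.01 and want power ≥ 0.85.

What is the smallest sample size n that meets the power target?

Set Φ(δ − 2.576) = 0.85; then δ − 2.576 = Φ⁻¹(0.85) = 1.036, giving δ = 3.612.
(The Φ(−δ − z_{α/2}) term is vanishingly small for δ > 0 and is dropped in the standard sample-size formula.)
δ = d·√n ⇒ n = (δ/d)² = (3.612 / 0.44)² = 67.40.
Rounding up, n = 68.

n = 68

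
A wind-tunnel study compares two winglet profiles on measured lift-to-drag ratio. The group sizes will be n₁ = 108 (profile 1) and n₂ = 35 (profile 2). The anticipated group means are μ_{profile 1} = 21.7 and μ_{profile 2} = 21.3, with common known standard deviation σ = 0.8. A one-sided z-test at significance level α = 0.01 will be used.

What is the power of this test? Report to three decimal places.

Standardized effect: d = |μ_{profile 1} − μ_{profile 2}| / σ = |21.7 − 21.3| / 0.8 = 0.5000
Noncentrality parameter: δ = d / √(1/n₁ + 1/n₂) = 0.5000 / √(1/108 + 1/35) = 2.5707
Critical value for a one-sided test at α = 0.01: z_α = 2.326.
Power = P(Z > 2.326 − δ) = Φ(0.244) = 0.5965.

Power ≈ 0.597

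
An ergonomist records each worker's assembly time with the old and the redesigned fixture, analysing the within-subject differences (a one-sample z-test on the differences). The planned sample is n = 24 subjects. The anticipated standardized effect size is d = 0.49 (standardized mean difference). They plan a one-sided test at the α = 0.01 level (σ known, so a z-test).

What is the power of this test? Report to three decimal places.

Noncentrality parameter: δ = d·√n = 0.49 × √24 = 2.4005
Critical value for a one-sided test at α = 0.01: z_α = 2.326.
Power = Φ(δ − 2.326) = Φ(0.074) = 0.5296.

Power ≈ 0.530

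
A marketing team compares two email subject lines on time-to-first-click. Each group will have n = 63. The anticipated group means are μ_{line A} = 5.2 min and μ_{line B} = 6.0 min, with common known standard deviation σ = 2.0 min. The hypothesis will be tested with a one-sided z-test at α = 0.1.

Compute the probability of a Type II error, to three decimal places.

Standardized effect: d = |μ_{line A} − μ_{line B}| / σ = |5.2 − 6.0| / 2.0 = 0.4000
Noncentrality parameter: δ = d·√(n/2) = 0.4000 × √(63/2) = 2.2450
One-sided α = 0.1 → critical value z_{0.1} = 1.282.
Power = Φ(δ − 1.282) = Φ(0.963) = 0.8323.
Type II error: β = 1 − power = 1 − 0.8323 = 0.1677.

β ≈ 0.168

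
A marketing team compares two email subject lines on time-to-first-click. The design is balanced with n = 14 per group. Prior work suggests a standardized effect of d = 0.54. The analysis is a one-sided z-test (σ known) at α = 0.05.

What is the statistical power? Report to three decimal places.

Power ≈ 0.414

Noncentrality parameter: δ = d·√(n/2) = 0.54 × √(14/2) = 1.4287
One-sided α = 0.05 → critical value z_{0.05} = 1.645.
Power = Φ(δ − 1.645) = Φ(-0.216) = 0.4144.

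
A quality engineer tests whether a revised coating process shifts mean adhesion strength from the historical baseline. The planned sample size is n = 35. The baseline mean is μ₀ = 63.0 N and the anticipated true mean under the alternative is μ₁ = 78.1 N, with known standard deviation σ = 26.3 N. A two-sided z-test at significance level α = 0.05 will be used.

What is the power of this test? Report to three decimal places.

Power ≈ 0.925

Standardized effect: d = |μ₁ − μ₀| / σ = |78.1 − 63.0| / 26.3 = 0.5741
Noncentrality parameter: δ = d·√n = 0.5741 × √35 = 3.3967
Critical value for a two-sided test at α = 0.05: z_{α/2} = 1.960.
Power = Φ(δ − 1.960) + Φ(−δ − 1.960) = Φ(1.437) + Φ(-5.357) = 0.9246 + 0.0000 = 0.9246.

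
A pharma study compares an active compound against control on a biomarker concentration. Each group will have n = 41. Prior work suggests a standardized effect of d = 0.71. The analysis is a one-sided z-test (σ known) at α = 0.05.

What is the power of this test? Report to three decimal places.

Power ≈ 0.942

Noncentrality parameter: δ = d·√(n/2) = 0.71 × √(41/2) = 3.2147
Critical value for a one-sided test at α = 0.05: z_α = 1.645.
Power = P(Z > 1.645 − δ) = Φ(1.570) = 0.9418.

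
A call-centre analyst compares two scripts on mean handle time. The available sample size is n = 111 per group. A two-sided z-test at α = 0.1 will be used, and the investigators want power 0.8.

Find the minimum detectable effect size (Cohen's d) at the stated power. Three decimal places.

Need Φ(δ − 1.645) = 0.8, so δ = 1.645 + 0.842 = 2.486.
(The second rejection-region term Φ(−δ − z_{α/2}) is negligible and dropped.)
δ = d·√(n/2) ⇒ d = δ/√(n/2) = 2.486/√(111/2) = 0.3338.

d ≈ 0.334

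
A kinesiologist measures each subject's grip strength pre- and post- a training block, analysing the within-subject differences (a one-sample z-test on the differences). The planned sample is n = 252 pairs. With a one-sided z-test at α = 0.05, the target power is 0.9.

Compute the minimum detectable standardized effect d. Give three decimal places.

Need Φ(δ − 1.645) = 0.9, so δ = 1.645 + 1.282 = 2.926.
δ = d·√n ⇒ d = δ/√n = 2.926/√252 = 0.1843.

d ≈ 0.184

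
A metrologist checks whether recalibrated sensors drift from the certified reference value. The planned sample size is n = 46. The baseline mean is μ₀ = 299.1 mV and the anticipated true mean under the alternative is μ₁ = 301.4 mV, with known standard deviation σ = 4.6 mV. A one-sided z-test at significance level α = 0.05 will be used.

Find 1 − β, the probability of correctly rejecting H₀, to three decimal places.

Standardized effect: d = |μ₁ − μ₀| / σ = |301.4 − 299.1| / 4.6 = 0.5000
Noncentrality parameter: δ = d·√n = 0.5000 × √46 = 3.3912
One-sided α = 0.05 → critical value z_{0.05} = 1.645.
Power = P(Z > 1.645 − δ) = Φ(1.746) = 0.9596.

Power ≈ 0.960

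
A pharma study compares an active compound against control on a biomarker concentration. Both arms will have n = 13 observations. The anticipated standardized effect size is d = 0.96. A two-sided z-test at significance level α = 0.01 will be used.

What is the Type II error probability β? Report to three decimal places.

β ≈ 0.551

Noncentrality parameter: δ = d·√(n/2) = 0.96 × √(13/2) = 2.4475
Two-sided α = 0.01 → critical value z_{0.005} = 2.576.
Power = Φ(δ − 2.576) + Φ(−δ − 2.576) = Φ(-0.128) + Φ(-5.023) = 0.4490 + 0.0000 = 0.4490.
Type II error: β = 1 − power = 1 − 0.4490 = 0.5510.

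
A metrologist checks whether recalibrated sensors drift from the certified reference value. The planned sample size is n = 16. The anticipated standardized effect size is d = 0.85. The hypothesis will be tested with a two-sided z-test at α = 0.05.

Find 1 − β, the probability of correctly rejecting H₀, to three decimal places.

Power ≈ 0.925

Noncentrality parameter: δ = d·√n = 0.85 × √16 = 3.4000
Critical value for a two-sided test at α = 0.05: z_{α/2} = 1.960.
Power = Φ(δ − 1.960) + Φ(−δ − 1.960) = Φ(1.440) + Φ(-5.360) = 0.9251 + 0.0000 = 0.9251.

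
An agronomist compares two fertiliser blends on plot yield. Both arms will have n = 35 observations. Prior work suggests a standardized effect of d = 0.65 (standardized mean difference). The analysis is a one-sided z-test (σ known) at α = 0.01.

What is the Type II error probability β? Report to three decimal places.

Noncentrality parameter: δ = d·√(n/2) = 0.65 × √(35/2) = 2.7191
Critical value for a one-sided test at α = 0.01: z_α = 2.326.
Power = P(Z > 2.326 − δ) = Φ(0.393) = 0.6528.
Type II error: β = 1 − power = 1 − 0.6528 = 0.3472.

β ≈ 0.347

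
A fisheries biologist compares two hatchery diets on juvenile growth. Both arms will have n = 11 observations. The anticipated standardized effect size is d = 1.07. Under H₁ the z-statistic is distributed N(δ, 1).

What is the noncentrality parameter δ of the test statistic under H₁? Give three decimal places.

δ = d·√(n/2) = 1.07 × √(11/2) = 2.5094

δ ≈ 2.509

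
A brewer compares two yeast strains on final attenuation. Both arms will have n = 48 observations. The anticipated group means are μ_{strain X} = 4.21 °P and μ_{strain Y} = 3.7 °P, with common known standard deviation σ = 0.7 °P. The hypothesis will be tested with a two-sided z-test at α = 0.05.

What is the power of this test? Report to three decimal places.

Standardized effect: d = |μ_{strain X} − μ_{strain Y}| / σ = |4.21 − 3.7| / 0.7 = 0.7286
Noncentrality parameter: δ = d·√(n/2) = 0.7286 × √(48/2) = 3.5693
Two-sided α = 0.05 → critical value z_{0.025} = 1.960.
Power = Φ(δ − 1.960) + Φ(−δ − 1.960) = Φ(1.609) + Φ(-5.529) = 0.9462 + 0.0000 = 0.9462.

Power ≈ 0.946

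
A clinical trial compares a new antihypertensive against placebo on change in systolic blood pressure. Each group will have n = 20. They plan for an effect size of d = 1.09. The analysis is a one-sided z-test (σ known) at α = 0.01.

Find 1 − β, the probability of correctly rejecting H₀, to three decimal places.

Noncentrality parameter: δ = d·√(n/2) = 1.09 × √(20/2) = 3.4469
Critical value for a one-sided test at α = 0.01: z_α = 2.326.
Power = Φ(δ − 2.326) = Φ(1.121) = 0.8688.

Power ≈ 0.869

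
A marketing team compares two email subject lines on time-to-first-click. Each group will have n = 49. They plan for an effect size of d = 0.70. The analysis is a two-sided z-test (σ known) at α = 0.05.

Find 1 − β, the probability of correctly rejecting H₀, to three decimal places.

Power ≈ 0.934

Noncentrality parameter: δ = d·√(n/2) = 0.70 × √(49/2) = 3.4648
Critical value for a two-sided test at α = 0.05: z_{α/2} = 1.960.
Power = Φ(δ − 1.960) + Φ(−δ − 1.960) = Φ(1.505) + Φ(-5.425) = 0.9338 + 0.0000 = 0.9338.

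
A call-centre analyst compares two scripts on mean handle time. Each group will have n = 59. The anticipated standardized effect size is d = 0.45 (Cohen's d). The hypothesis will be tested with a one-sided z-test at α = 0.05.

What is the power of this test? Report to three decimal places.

Power ≈ 0.788

Noncentrality parameter: δ = d·√(n/2) = 0.45 × √(59/2) = 2.4441
One-sided α = 0.05 → critical value z_{0.05} = 1.645.
Power = P(Z > 1.645 − δ) = Φ(0.799) = 0.7879.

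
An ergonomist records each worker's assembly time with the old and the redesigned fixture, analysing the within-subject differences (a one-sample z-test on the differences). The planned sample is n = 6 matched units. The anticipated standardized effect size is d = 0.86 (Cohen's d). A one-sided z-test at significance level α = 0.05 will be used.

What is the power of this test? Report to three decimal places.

Noncentrality parameter: δ = d·√n = 0.86 × √6 = 2.1066
One-sided α = 0.05 → critical value z_{0.05} = 1.645.
Power = P(Z > 1.645 − δ) = Φ(0.462) = 0.6779.

Power ≈ 0.678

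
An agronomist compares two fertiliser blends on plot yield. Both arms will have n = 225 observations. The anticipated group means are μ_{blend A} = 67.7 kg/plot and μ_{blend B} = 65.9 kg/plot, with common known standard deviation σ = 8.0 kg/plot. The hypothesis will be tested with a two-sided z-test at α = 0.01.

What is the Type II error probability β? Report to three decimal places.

β ≈ 0.575

Standardized effect: d = |μ_{blend A} − μ_{blend B}| / σ = |67.7 − 65.9| / 8.0 = 0.2250
Noncentrality parameter: δ = d·√(n/2) = 0.2250 × √(225/2) = 2.3865
Critical value for a two-sided test at α = 0.01: z_{α/2} = 2.576.
Power = Φ(δ − 2.576) + Φ(−δ − 2.576) = Φ(-0.189) + Φ(-4.962) = 0.4249 + 0.0000 = 0.4249.
Type II error: β = 1 − power = 1 − 0.4249 = 0.5751.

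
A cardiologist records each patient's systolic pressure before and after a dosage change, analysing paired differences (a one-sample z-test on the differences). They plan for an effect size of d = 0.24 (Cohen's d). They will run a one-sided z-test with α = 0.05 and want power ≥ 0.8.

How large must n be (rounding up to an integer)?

n = 108

For power 0.8 need Φ(δ − z_{0.05}) = 0.8, so δ = z_{0.05} + z_{0.20} = 1.645 + 0.842 = 2.486.
δ = d·√n ⇒ n = (δ/d)² = (2.486 / 0.24)² = 107.34.
Round up to the next whole unit.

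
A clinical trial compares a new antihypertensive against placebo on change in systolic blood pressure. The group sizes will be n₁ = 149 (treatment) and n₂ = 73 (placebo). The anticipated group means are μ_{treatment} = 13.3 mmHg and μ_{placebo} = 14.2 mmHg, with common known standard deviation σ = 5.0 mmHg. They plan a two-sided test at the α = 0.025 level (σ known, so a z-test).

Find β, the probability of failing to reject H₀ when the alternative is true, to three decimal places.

Standardized effect: d = |μ_{treatment} − μ_{placebo}| / σ = |13.3 − 14.2| / 5.0 = 0.1800
Noncentrality parameter: λ = d / √(1/n₁ + 1/n₂) = 0.1800 / √(1/149 + 1/73) = 1.2599
Two-sided α = 0.025 → critical value z_{0.0125} = 2.241.
Power = Φ(λ − 2.241) + Φ(−λ − 2.241) = Φ(-0.981) + Φ(-3.501) = 0.1632 + 0.0002 = 0.1634.
Type II error: β = 1 − power = 1 − 0.1634 = 0.8366.

β ≈ 0.837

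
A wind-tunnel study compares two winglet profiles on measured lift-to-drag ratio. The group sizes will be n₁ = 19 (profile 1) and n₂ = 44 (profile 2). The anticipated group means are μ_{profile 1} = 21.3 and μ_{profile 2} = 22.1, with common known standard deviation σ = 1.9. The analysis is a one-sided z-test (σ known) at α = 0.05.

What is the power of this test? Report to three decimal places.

Power ≈ 0.456

Standardized effect: d = |μ_{profile 1} − μ_{profile 2}| / σ = |21.3 − 22.1| / 1.9 = 0.4211
Noncentrality parameter: δ = d / √(1/n₁ + 1/n₂) = 0.4211 / √(1/19 + 1/44) = 1.5338
One-sided α = 0.05 → critical value z_{0.05} = 1.645.
Power = P(Z > 1.645 − δ) = Φ(-0.111) = 0.4558.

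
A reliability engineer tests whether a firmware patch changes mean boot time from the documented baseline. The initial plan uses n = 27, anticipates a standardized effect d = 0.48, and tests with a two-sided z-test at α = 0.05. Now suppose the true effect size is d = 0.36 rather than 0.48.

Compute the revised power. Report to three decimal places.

With d = 0.36: δ = d·√n = 0.36 × √27 = 1.8706. Critical value z_{0.025} = 1.960.
Revised power = Φ(δ − 1.960) + Φ(−δ − 1.960) = Φ(-0.089) + Φ(-3.831) = 0.4644 + 0.0001 = 0.4645.

Power ≈ 0.464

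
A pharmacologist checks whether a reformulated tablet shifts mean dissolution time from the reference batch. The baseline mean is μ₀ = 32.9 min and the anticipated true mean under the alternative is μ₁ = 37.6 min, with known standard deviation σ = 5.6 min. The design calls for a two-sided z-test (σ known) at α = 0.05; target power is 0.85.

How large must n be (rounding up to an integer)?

Standardized effect: d = |μ₁ − μ₀| / σ = |37.6 − 32.9| / 5.6 = 0.8393
Set Φ(δ − 1.960) = 0.85; then δ − 1.960 = Φ⁻¹(0.85) = 1.036, giving δ = 2.996.
(Ignoring the negligible lower-tail rejection probability gives the usual closed-form inversion.)
δ = d·√n ⇒ n = (δ/d)² = (2.996 / 0.8393)² = 12.75.
Rounding up, n = 13.

n = 13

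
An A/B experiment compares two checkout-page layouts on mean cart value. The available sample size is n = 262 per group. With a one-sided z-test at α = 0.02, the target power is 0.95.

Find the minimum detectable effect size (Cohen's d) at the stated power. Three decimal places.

d ≈ 0.323

Required noncentrality: δ = z_{0.02} + z_{0.05} = 2.054 + 1.645 = 3.699.
δ = d·√(n/2) ⇒ d = δ/√(n/2) = 3.699/√(262/2) = 0.3231.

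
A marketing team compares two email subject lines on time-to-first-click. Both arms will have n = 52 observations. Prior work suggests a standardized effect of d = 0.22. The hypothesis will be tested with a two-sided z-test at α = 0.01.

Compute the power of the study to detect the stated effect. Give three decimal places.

Noncentrality parameter: δ = d·√(n/2) = 0.22 × √(52/2) = 1.1218
Critical value for a two-sided test at α = 0.01: z_{α/2} = 2.576.
Power = Φ(δ − 2.576) + Φ(−δ − 2.576) = Φ(-1.454) + Φ(-3.698) = 0.0730 + 0.0001 = 0.0731.

Power ≈ 0.073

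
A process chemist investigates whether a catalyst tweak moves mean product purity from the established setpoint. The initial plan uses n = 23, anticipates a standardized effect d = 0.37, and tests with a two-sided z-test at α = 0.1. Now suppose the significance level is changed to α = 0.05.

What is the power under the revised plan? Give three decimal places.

Power ≈ 0.427

δ = d·√n = 0.37 × √23 = 1.7745 (unchanged). New critical value: z_{0.025} = 1.960.
Revised power = Φ(δ − 1.960) + Φ(−δ − 1.960) = Φ(-0.186) + Φ(-3.734) = 0.4264 + 0.0001 = 0.4265.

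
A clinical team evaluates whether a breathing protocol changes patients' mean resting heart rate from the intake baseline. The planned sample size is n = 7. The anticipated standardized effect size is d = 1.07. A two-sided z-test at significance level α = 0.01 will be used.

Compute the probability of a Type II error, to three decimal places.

Noncentrality parameter: δ = d·√n = 1.07 × √7 = 2.8310
Critical value for a two-sided test at α = 0.01: z_{α/2} = 2.576.
Power = Φ(δ − 2.576) + Φ(−δ − 2.576) = Φ(0.255) + Φ(-5.407) = 0.6007 + 0.0000 = 0.6007.
Type II error: β = 1 − power = 1 − 0.6007 = 0.3993.

β ≈ 0.399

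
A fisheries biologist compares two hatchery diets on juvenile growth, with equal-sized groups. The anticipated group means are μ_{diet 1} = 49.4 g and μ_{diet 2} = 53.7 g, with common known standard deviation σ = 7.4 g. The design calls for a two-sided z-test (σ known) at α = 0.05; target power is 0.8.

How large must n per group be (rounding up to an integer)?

n = 47 per group

Standardized effect: d = |μ_{diet 1} − μ_{diet 2}| / σ = |49.4 − 53.7| / 7.4 = 0.5811
For power 0.8 need Φ(δ − z_{0.025}) = 0.8, so δ = z_{0.025} + z_{0.20} = 1.960 + 0.842 = 2.802.
(Ignoring the negligible lower-tail rejection probability gives the usual closed-form inversion.)
δ = d·√(n/2) ⇒ n = 2(δ/d)² = 2 × (2.802 / 0.5811)² = 46.49.
Round up to the next whole unit.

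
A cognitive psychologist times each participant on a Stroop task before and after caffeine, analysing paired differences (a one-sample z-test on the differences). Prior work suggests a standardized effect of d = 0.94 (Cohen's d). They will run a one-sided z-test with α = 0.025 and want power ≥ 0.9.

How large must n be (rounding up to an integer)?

n = 12

Set Φ(δ − 1.960) = 0.9; then δ − 1.960 = Φ⁻¹(0.9) = 1.282, giving δ = 3.242.
δ = d·√n ⇒ n = (δ/d)² = (3.242 / 0.94)² = 11.89.
Rounding up, n = 12.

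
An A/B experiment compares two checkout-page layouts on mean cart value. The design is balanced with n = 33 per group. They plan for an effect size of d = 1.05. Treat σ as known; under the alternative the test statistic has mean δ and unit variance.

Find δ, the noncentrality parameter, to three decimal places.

The noncentrality parameter scales effect size by the design's sample-size factor: δ = d·√(n/2) = 1.05 × √(33/2) = 4.2651

δ ≈ 4.265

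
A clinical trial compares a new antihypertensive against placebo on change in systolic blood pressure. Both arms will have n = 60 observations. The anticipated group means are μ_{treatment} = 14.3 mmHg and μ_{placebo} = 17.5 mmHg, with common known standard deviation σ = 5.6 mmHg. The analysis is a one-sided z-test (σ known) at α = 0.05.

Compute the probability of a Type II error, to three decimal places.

Standardized effect: d = |μ_{treatment} − μ_{placebo}| / σ = |14.3 − 17.5| / 5.6 = 0.5714
Noncentrality parameter: δ = d·√(n/2) = 0.5714 × √(60/2) = 3.1298
Critical value for a one-sided test at α = 0.05: z_α = 1.645.
Power = P(Z > 1.645 − δ) = Φ(1.485) = 0.9312.
Type II error: β = 1 − power = 1 − 0.9312 = 0.0688.

β ≈ 0.069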